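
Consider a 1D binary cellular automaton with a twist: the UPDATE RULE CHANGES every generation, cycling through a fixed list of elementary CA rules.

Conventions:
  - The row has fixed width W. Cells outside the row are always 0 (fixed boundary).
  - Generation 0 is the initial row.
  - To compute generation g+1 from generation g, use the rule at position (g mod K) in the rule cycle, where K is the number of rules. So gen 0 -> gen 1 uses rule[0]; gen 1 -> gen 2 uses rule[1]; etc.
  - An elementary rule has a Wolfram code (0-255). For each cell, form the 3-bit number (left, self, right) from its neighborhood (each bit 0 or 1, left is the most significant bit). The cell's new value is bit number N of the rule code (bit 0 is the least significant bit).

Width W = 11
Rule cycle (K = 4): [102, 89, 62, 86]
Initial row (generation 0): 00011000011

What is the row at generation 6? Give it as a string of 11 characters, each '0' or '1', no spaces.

Gen 0: 00011000011
Gen 1 (rule 102): 00101000101
Gen 2 (rule 89): 10000110000
Gen 3 (rule 62): 11001101000
Gen 4 (rule 86): 01110101100
Gen 5 (rule 102): 10011110100
Gen 6 (rule 89): 01010010011

Answer: 01010010011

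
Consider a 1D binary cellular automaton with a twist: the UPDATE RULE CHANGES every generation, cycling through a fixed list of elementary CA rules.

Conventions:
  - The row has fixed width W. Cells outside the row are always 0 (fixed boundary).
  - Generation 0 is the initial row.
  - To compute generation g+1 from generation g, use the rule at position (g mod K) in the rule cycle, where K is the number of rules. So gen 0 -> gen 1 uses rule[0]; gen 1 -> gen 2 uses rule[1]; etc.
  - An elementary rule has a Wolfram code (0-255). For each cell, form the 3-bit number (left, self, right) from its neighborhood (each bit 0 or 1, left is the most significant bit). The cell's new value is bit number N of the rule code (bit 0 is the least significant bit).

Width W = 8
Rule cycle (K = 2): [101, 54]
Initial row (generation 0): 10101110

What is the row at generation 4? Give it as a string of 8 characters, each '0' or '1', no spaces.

Gen 0: 10101110
Gen 1 (rule 101): 11110010
Gen 2 (rule 54): 00001111
Gen 3 (rule 101): 11100001
Gen 4 (rule 54): 00010011

Answer: 00010011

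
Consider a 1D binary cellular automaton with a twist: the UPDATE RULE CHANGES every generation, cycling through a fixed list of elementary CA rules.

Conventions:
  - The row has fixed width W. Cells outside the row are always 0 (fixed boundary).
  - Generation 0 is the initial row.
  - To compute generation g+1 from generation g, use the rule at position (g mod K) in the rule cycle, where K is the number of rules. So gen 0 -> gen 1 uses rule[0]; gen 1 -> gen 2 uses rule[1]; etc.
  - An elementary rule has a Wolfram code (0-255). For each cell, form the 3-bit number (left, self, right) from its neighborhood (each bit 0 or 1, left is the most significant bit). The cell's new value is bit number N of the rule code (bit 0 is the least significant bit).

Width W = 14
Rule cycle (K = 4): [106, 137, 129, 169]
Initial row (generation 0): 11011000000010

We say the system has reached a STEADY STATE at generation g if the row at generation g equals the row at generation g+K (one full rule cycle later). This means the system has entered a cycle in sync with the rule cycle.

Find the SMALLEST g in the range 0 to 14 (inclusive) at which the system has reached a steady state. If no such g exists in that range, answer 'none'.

Gen 0: 11011000000010
Gen 1 (rule 106): 11111000000100
Gen 2 (rule 137): 11110011110001
Gen 3 (rule 129): 01100001100100
Gen 4 (rule 169): 01001101000001
Gen 5 (rule 106): 10011110000010
Gen 6 (rule 137): 00011100111000
Gen 7 (rule 129): 11001000010011
Gen 8 (rule 169): 10000011000010
Gen 9 (rule 106): 00000111000100
Gen 10 (rule 137): 11110110010001
Gen 11 (rule 129): 01100000000100
Gen 12 (rule 169): 01001111110001
Gen 13 (rule 106): 10011000010010
Gen 14 (rule 137): 00010011000000
Gen 15 (rule 129): 11000000011111
Gen 16 (rule 169): 10011111011110
Gen 17 (rule 106): 00110001110010
Gen 18 (rule 137): 10100101100000

Answer: none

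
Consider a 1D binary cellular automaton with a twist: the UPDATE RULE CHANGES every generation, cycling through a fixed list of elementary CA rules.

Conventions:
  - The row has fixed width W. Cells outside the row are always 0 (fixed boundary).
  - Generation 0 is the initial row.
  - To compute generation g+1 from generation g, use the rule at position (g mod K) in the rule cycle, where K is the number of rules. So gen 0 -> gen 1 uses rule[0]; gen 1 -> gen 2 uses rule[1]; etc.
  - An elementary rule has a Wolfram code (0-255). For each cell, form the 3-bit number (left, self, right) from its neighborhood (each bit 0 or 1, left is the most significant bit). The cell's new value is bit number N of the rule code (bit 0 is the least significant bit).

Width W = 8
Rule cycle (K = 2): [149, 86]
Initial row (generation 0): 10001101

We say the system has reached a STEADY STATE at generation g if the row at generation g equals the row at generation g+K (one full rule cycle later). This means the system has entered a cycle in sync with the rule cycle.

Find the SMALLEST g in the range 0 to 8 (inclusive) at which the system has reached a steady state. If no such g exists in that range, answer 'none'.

Gen 0: 10001101
Gen 1 (rule 149): 11100001
Gen 2 (rule 86): 00110011
Gen 3 (rule 149): 10001000
Gen 4 (rule 86): 11011100
Gen 5 (rule 149): 00001011
Gen 6 (rule 86): 00011001
Gen 7 (rule 149): 11000101
Gen 8 (rule 86): 01101101
Gen 9 (rule 149): 00000001
Gen 10 (rule 86): 00000011

Answer: none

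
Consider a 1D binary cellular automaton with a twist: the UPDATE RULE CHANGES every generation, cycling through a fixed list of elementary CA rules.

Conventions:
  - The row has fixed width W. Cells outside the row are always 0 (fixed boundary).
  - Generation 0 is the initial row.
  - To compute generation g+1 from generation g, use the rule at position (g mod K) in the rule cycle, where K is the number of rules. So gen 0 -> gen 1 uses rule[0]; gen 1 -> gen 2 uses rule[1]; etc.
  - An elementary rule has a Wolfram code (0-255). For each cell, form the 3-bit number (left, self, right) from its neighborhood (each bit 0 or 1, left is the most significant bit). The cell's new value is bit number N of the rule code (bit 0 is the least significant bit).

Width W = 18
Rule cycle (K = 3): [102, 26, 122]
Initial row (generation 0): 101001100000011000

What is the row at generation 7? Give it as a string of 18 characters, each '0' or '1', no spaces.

Answer: 111000100000000110

Derivation:
Gen 0: 101001100000011000
Gen 1 (rule 102): 111010100000101000
Gen 2 (rule 26): 100000010001000100
Gen 3 (rule 122): 010000101010101010
Gen 4 (rule 102): 110001111111111110
Gen 5 (rule 26): 101011000000000001
Gen 6 (rule 122): 010111100000000010
Gen 7 (rule 102): 111000100000000110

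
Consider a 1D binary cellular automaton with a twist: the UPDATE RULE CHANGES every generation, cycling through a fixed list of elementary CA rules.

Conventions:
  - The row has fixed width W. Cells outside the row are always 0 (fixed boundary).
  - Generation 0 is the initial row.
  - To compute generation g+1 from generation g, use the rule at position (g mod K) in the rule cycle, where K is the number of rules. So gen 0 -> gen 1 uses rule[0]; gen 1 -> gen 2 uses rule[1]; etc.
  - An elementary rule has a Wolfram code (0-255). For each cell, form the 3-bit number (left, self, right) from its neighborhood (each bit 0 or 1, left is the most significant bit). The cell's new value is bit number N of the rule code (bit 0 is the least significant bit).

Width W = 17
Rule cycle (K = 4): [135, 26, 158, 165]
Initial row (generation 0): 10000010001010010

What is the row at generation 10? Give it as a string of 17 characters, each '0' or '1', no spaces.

Answer: 10011100000011000

Derivation:
Gen 0: 10000010001010010
Gen 1 (rule 135): 10111110111010110
Gen 2 (rule 26): 00100000100000101
Gen 3 (rule 158): 01110001110001101
Gen 4 (rule 165): 00100100100100011
Gen 5 (rule 135): 11101101101101100
Gen 6 (rule 26): 10001001001001010
Gen 7 (rule 158): 11011111111111011
Gen 8 (rule 165): 00101111111110100
Gen 9 (rule 135): 11100111111100101
Gen 10 (rule 26): 10011100000011000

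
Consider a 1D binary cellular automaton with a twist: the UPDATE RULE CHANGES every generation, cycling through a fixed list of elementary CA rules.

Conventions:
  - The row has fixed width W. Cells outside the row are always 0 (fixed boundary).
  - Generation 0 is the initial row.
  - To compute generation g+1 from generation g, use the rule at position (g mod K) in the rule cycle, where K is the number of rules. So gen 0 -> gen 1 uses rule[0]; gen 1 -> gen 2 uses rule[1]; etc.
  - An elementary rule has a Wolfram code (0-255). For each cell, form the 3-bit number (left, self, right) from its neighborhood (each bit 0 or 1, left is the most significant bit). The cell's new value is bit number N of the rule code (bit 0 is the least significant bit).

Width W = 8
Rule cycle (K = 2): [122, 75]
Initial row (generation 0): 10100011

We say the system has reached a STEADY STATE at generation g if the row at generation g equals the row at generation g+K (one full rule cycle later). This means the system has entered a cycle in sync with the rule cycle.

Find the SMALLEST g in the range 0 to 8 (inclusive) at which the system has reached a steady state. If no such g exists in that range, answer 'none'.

Gen 0: 10100011
Gen 1 (rule 122): 01010111
Gen 2 (rule 75): 10000101
Gen 3 (rule 122): 01001010
Gen 4 (rule 75): 10010000
Gen 5 (rule 122): 01101000
Gen 6 (rule 75): 11100011
Gen 7 (rule 122): 10110111
Gen 8 (rule 75): 00110101
Gen 9 (rule 122): 01111010
Gen 10 (rule 75): 11001000

Answer: none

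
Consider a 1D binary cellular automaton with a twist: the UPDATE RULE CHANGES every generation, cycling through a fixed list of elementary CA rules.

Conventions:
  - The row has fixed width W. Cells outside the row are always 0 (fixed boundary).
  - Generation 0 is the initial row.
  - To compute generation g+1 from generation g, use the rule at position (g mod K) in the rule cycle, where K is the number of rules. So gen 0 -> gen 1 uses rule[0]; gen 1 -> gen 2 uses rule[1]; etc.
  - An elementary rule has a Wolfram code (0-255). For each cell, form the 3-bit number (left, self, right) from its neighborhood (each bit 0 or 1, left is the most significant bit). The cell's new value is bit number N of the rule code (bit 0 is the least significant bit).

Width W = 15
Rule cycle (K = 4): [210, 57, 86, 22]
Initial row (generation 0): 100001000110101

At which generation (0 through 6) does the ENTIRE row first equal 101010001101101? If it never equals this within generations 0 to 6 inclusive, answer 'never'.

Gen 0: 100001000110101
Gen 1 (rule 210): 010010101010000
Gen 2 (rule 57): 001001010101111
Gen 3 (rule 86): 011111010100001
Gen 4 (rule 22): 100000010110011
Gen 5 (rule 210): 010000100011101
Gen 6 (rule 57): 001110011010010

Answer: never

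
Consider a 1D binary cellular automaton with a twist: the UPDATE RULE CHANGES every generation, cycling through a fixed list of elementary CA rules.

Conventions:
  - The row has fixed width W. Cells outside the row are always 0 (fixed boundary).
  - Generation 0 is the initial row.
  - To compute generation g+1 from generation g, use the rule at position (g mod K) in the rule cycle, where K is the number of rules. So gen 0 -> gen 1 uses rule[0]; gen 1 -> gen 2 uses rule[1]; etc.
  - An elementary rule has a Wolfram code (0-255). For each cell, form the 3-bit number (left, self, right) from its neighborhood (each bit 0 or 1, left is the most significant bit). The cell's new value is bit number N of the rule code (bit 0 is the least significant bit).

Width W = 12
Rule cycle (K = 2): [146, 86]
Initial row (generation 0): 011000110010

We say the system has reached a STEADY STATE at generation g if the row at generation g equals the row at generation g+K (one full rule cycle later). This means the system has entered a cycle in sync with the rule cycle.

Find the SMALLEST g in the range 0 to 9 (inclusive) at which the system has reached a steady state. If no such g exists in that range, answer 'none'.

Gen 0: 011000110010
Gen 1 (rule 146): 100101001101
Gen 2 (rule 86): 111101110101
Gen 3 (rule 146): 011000100000
Gen 4 (rule 86): 101101110000
Gen 5 (rule 146): 000000101000
Gen 6 (rule 86): 000001101100
Gen 7 (rule 146): 000010000010
Gen 8 (rule 86): 000111000111
Gen 9 (rule 146): 001010101010
Gen 10 (rule 86): 011010101011
Gen 11 (rule 146): 100000000000

Answer: none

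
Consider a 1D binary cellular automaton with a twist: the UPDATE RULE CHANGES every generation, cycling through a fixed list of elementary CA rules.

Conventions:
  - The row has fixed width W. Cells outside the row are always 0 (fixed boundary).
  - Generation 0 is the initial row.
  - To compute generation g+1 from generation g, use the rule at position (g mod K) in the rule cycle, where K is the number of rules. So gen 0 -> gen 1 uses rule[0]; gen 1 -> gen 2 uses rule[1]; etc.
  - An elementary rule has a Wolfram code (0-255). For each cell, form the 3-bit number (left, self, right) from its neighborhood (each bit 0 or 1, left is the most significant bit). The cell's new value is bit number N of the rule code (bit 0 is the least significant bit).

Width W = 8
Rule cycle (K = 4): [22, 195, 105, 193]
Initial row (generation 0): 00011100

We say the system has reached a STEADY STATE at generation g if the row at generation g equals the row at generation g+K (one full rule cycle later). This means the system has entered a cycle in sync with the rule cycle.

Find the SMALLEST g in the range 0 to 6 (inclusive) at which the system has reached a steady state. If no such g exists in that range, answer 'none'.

Answer: none

Derivation:
Gen 0: 00011100
Gen 1 (rule 22): 00100010
Gen 2 (rule 195): 11001100
Gen 3 (rule 105): 11001101
Gen 4 (rule 193): 01000100
Gen 5 (rule 22): 11101110
Gen 6 (rule 195): 01100110
Gen 7 (rule 105): 01100110
Gen 8 (rule 193): 00100010
Gen 9 (rule 22): 01110111
Gen 10 (rule 195): 10110011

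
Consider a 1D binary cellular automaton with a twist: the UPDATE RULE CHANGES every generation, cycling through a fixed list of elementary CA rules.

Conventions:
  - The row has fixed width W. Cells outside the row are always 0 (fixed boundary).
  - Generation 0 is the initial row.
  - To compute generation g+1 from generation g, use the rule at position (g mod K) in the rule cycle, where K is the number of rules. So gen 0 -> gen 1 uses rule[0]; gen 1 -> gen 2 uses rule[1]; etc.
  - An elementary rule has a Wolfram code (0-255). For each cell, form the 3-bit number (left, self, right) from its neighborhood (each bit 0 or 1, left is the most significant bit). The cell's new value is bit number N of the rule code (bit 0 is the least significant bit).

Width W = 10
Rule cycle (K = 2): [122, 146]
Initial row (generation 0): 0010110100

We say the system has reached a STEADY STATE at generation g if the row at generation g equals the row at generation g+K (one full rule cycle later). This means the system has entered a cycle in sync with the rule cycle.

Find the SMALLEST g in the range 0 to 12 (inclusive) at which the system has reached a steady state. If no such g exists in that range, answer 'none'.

Gen 0: 0010110100
Gen 1 (rule 122): 0101111010
Gen 2 (rule 146): 1000110001
Gen 3 (rule 122): 0101111010
Gen 4 (rule 146): 1000110001
Gen 5 (rule 122): 0101111010
Gen 6 (rule 146): 1000110001
Gen 7 (rule 122): 0101111010
Gen 8 (rule 146): 1000110001
Gen 9 (rule 122): 0101111010
Gen 10 (rule 146): 1000110001
Gen 11 (rule 122): 0101111010
Gen 12 (rule 146): 1000110001
Gen 13 (rule 122): 0101111010
Gen 14 (rule 146): 1000110001

Answer: 1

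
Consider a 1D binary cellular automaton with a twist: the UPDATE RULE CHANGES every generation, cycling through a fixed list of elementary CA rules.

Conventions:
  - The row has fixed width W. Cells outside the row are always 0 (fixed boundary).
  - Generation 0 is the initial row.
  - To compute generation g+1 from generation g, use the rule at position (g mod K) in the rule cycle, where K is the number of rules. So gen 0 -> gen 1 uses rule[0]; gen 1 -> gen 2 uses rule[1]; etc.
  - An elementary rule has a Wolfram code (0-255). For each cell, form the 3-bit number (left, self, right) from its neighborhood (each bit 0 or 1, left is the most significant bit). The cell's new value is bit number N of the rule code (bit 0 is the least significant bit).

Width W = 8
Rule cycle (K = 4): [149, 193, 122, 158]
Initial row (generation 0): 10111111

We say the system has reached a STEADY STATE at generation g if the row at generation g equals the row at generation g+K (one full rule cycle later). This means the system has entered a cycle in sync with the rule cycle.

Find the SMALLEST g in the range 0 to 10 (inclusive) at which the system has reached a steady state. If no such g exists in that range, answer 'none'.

Gen 0: 10111111
Gen 1 (rule 149): 10011110
Gen 2 (rule 193): 00001110
Gen 3 (rule 122): 00011011
Gen 4 (rule 158): 00110010
Gen 5 (rule 149): 10001011
Gen 6 (rule 193): 00100001
Gen 7 (rule 122): 01010010
Gen 8 (rule 158): 11011111
Gen 9 (rule 149): 00001110
Gen 10 (rule 193): 11100110
Gen 11 (rule 122): 10111111
Gen 12 (rule 158): 10111110
Gen 13 (rule 149): 10011101
Gen 14 (rule 193): 00001100

Answer: none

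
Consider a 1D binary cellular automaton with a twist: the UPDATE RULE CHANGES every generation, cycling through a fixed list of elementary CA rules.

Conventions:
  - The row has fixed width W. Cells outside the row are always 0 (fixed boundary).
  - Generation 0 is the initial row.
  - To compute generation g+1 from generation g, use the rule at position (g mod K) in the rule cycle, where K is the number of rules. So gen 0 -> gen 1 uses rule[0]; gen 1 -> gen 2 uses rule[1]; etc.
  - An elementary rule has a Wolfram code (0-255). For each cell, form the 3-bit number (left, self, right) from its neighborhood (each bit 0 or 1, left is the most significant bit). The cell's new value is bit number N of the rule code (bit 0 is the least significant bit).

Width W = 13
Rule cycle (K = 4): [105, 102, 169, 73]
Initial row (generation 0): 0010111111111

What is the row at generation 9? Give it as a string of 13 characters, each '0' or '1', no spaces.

Answer: 0101010100111

Derivation:
Gen 0: 0010111111111
Gen 1 (rule 105): 1001100000001
Gen 2 (rule 102): 1010100000011
Gen 3 (rule 169): 0101001111010
Gen 4 (rule 73): 0000001001000
Gen 5 (rule 105): 1111100000011
Gen 6 (rule 102): 0000100000101
Gen 7 (rule 169): 1110001110010
Gen 8 (rule 73): 1010101010000
Gen 9 (rule 105): 0101010100111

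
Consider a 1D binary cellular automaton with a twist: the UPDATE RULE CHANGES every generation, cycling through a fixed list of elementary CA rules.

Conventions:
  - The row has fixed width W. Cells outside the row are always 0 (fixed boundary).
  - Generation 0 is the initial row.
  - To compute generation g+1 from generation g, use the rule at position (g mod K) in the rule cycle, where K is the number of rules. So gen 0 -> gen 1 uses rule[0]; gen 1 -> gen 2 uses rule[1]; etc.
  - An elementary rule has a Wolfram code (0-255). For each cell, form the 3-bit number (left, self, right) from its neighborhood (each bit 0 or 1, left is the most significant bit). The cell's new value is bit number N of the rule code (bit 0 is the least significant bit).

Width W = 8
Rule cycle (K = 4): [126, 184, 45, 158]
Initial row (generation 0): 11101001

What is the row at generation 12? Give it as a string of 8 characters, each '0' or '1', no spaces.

Answer: 11000000

Derivation:
Gen 0: 11101001
Gen 1 (rule 126): 10111111
Gen 2 (rule 184): 01111110
Gen 3 (rule 45): 01000000
Gen 4 (rule 158): 11100000
Gen 5 (rule 126): 10110000
Gen 6 (rule 184): 01101000
Gen 7 (rule 45): 01011011
Gen 8 (rule 158): 11010010
Gen 9 (rule 126): 11111111
Gen 10 (rule 184): 11111110
Gen 11 (rule 45): 10000000
Gen 12 (rule 158): 11000000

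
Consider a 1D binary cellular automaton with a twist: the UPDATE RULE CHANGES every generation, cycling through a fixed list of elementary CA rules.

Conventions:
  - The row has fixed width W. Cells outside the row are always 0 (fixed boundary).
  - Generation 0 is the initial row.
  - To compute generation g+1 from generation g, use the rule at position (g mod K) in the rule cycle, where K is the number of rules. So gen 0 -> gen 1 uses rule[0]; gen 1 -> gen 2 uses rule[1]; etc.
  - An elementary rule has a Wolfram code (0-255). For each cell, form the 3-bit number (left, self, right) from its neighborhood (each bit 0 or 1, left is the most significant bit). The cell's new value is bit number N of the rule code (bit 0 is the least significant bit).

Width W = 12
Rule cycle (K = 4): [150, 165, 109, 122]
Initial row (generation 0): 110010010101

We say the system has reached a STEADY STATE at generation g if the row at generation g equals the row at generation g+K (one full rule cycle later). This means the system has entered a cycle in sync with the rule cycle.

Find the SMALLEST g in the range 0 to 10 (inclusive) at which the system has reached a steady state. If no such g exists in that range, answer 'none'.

Gen 0: 110010010101
Gen 1 (rule 150): 001111110101
Gen 2 (rule 165): 100111101111
Gen 3 (rule 109): 100100111001
Gen 4 (rule 122): 011011101110
Gen 5 (rule 150): 100001000101
Gen 6 (rule 165): 101101010111
Gen 7 (rule 109): 111111111101
Gen 8 (rule 122): 100000000110
Gen 9 (rule 150): 110000001001
Gen 10 (rule 165): 000111101001
Gen 11 (rule 109): 110100111001
Gen 12 (rule 122): 111011101110
Gen 13 (rule 150): 010001000101
Gen 14 (rule 165): 010101010111

Answer: none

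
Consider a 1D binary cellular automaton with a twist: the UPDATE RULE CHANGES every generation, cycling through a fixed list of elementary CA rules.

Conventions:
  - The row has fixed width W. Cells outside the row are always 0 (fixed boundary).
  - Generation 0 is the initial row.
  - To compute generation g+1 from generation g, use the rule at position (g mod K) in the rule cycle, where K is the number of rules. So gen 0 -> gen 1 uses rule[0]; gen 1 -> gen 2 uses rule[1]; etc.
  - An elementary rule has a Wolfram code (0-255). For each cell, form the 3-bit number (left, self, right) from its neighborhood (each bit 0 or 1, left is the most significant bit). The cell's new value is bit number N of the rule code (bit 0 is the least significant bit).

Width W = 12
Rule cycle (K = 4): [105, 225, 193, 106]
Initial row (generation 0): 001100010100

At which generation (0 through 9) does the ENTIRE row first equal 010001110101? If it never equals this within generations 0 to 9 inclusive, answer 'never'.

Gen 0: 001100010100
Gen 1 (rule 105): 101101001001
Gen 2 (rule 225): 010110000000
Gen 3 (rule 193): 000010111111
Gen 4 (rule 106): 000101100001
Gen 5 (rule 105): 110011101100
Gen 6 (rule 225): 010001110101
Gen 7 (rule 193): 000100110000
Gen 8 (rule 106): 001001110000
Gen 9 (rule 105): 100001010111

Answer: 6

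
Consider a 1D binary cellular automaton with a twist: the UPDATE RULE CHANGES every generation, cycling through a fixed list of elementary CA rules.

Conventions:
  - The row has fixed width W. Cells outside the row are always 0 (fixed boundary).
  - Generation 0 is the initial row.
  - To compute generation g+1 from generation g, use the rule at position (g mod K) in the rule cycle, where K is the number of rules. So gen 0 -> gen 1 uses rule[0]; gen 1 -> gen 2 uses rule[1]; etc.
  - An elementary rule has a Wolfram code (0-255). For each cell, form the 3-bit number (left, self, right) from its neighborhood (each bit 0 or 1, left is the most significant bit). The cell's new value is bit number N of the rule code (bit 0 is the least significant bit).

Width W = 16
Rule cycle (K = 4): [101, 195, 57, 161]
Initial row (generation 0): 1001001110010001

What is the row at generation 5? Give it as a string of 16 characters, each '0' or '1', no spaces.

Gen 0: 1001001110010001
Gen 1 (rule 101): 1001000010010101
Gen 2 (rule 195): 0010011100100000
Gen 3 (rule 57): 1001010010011111
Gen 4 (rule 161): 0000100000001110
Gen 5 (rule 101): 1110101111100010

Answer: 1110101111100010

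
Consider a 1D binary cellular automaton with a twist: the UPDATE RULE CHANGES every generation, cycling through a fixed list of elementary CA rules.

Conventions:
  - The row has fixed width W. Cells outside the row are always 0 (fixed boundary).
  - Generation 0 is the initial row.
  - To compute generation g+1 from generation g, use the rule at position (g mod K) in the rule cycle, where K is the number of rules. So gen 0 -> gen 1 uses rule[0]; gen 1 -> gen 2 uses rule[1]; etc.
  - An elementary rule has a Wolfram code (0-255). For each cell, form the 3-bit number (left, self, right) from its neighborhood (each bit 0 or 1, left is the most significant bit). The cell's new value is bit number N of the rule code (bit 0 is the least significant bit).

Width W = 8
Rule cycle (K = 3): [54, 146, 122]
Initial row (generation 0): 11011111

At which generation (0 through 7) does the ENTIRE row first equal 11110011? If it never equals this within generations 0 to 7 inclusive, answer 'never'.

Answer: never

Derivation:
Gen 0: 11011111
Gen 1 (rule 54): 00100000
Gen 2 (rule 146): 01010000
Gen 3 (rule 122): 10101000
Gen 4 (rule 54): 11111100
Gen 5 (rule 146): 01111010
Gen 6 (rule 122): 11001101
Gen 7 (rule 54): 00110011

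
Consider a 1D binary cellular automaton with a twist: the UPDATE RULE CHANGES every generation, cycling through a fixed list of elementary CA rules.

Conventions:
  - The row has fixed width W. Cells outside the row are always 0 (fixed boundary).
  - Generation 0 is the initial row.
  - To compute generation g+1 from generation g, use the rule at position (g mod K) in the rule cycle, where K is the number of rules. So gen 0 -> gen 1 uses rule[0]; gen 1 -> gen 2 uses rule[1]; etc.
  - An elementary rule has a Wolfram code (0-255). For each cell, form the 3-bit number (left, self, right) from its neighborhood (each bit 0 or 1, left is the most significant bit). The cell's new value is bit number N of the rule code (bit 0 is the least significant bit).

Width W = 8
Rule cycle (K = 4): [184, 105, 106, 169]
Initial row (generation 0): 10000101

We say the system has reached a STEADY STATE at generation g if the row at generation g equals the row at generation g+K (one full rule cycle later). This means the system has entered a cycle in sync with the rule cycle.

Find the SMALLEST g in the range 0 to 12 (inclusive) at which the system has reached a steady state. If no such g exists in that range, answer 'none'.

Gen 0: 10000101
Gen 1 (rule 184): 01000010
Gen 2 (rule 105): 00011000
Gen 3 (rule 106): 00111000
Gen 4 (rule 169): 10110011
Gen 5 (rule 184): 01101010
Gen 6 (rule 105): 01110100
Gen 7 (rule 106): 11011000
Gen 8 (rule 169): 10110011
Gen 9 (rule 184): 01101010
Gen 10 (rule 105): 01110100
Gen 11 (rule 106): 11011000
Gen 12 (rule 169): 10110011
Gen 13 (rule 184): 01101010
Gen 14 (rule 105): 01110100
Gen 15 (rule 106): 11011000
Gen 16 (rule 169): 10110011

Answer: 4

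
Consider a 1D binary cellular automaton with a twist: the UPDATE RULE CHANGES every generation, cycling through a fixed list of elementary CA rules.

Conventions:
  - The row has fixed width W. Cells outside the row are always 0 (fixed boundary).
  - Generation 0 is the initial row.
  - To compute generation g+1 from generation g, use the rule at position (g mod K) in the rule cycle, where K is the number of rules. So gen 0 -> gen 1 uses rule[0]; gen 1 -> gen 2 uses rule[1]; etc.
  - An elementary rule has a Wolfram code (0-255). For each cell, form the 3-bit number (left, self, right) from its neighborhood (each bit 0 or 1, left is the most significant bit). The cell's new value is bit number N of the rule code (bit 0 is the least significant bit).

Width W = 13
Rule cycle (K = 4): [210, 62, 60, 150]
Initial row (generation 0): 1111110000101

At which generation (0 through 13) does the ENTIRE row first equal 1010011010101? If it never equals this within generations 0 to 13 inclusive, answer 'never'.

Gen 0: 1111110000101
Gen 1 (rule 210): 0111111001000
Gen 2 (rule 62): 1100000111100
Gen 3 (rule 60): 1010000100010
Gen 4 (rule 150): 1011001110111
Gen 5 (rule 210): 0001110110011
Gen 6 (rule 62): 0011001101110
Gen 7 (rule 60): 0010101011001
Gen 8 (rule 150): 0110101000111
Gen 9 (rule 210): 1010000101011
Gen 10 (rule 62): 1111001111110
Gen 11 (rule 60): 1000101000001
Gen 12 (rule 150): 1101101100011
Gen 13 (rule 210): 0100100110101

Answer: never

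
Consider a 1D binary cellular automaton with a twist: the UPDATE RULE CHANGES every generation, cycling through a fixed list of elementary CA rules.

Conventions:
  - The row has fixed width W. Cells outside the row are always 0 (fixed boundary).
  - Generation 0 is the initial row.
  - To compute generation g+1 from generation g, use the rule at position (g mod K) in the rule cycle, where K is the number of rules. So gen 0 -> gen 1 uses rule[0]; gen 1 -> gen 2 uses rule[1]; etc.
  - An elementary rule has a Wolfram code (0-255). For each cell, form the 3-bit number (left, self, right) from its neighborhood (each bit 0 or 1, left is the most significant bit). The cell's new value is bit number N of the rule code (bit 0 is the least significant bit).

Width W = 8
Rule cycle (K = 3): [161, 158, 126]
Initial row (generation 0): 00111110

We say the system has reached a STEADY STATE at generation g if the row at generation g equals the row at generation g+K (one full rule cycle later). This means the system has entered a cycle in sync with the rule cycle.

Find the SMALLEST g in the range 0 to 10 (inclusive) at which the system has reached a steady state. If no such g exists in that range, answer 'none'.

Answer: none

Derivation:
Gen 0: 00111110
Gen 1 (rule 161): 10011100
Gen 2 (rule 158): 11111010
Gen 3 (rule 126): 10001111
Gen 4 (rule 161): 00100110
Gen 5 (rule 158): 01111101
Gen 6 (rule 126): 11000111
Gen 7 (rule 161): 00010010
Gen 8 (rule 158): 00111111
Gen 9 (rule 126): 01100001
Gen 10 (rule 161): 00001100
Gen 11 (rule 158): 00011010
Gen 12 (rule 126): 00111111
Gen 13 (rule 161): 10011110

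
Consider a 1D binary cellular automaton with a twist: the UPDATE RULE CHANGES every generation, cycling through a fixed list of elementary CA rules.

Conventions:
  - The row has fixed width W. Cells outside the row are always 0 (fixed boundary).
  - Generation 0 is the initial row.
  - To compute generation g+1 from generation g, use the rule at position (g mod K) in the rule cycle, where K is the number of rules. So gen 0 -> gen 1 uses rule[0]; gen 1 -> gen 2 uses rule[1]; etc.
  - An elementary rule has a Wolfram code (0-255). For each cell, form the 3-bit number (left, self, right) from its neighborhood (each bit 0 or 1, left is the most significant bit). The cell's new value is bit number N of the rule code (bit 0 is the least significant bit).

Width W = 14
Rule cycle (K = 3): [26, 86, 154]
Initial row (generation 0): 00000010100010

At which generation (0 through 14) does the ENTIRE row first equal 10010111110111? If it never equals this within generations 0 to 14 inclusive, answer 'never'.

Answer: 8

Derivation:
Gen 0: 00000010100010
Gen 1 (rule 26): 00000100010101
Gen 2 (rule 86): 00001110110101
Gen 3 (rule 154): 00011100100000
Gen 4 (rule 26): 00110011010000
Gen 5 (rule 86): 01011101011000
Gen 6 (rule 154): 10011000010100
Gen 7 (rule 26): 01110100100010
Gen 8 (rule 86): 10010111110111
Gen 9 (rule 154): 01100111100110
Gen 10 (rule 26): 11011100011101
Gen 11 (rule 86): 01000110100101
Gen 12 (rule 154): 10101100011000
Gen 13 (rule 26): 00001010110100
Gen 14 (rule 86): 00011010010110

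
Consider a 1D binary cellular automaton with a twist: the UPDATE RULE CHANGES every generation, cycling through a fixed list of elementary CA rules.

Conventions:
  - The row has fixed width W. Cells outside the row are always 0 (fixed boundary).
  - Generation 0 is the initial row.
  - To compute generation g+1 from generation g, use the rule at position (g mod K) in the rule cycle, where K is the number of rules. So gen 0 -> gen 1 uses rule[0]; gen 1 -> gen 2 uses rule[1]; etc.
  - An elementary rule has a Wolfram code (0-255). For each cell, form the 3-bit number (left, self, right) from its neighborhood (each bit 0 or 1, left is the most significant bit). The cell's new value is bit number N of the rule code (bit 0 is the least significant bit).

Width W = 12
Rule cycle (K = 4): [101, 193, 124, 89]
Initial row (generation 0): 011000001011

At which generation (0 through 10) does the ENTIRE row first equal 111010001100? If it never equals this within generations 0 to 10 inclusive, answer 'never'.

Answer: 7

Derivation:
Gen 0: 011000001011
Gen 1 (rule 101): 001011101101
Gen 2 (rule 193): 100001100100
Gen 3 (rule 124): 110001110110
Gen 4 (rule 89): 111101010111
Gen 5 (rule 101): 000111111001
Gen 6 (rule 193): 110011111000
Gen 7 (rule 124): 111010001100
Gen 8 (rule 89): 101001101111
Gen 9 (rule 101): 111000110001
Gen 10 (rule 193): 011010010100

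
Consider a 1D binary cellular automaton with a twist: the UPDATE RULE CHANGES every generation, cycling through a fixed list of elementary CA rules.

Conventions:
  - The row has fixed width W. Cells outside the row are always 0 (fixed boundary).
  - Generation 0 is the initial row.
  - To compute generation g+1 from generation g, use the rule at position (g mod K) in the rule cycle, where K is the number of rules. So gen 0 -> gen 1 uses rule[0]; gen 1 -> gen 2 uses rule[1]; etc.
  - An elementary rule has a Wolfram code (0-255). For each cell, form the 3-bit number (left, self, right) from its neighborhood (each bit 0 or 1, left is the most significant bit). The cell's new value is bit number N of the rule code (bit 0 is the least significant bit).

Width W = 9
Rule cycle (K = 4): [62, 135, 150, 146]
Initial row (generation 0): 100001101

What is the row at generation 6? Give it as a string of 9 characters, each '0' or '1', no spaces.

Gen 0: 100001101
Gen 1 (rule 62): 110011011
Gen 2 (rule 135): 000100000
Gen 3 (rule 150): 001110000
Gen 4 (rule 146): 010101000
Gen 5 (rule 62): 111111100
Gen 6 (rule 135): 011111001

Answer: 011111001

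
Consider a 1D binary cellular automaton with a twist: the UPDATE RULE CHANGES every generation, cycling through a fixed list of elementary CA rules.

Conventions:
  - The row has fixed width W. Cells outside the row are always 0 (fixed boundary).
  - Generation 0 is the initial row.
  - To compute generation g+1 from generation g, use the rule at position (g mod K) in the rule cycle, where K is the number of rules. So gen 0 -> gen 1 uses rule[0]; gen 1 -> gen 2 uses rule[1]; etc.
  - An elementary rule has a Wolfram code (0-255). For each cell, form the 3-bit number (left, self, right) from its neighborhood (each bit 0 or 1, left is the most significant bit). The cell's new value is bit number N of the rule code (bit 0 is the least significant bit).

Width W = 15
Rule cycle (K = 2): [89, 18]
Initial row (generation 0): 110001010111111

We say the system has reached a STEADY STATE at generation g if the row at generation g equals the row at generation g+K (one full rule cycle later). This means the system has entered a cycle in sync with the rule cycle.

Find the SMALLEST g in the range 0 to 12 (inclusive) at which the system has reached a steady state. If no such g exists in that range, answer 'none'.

Answer: 12

Derivation:
Gen 0: 110001010111111
Gen 1 (rule 89): 111100000100001
Gen 2 (rule 18): 000010001010010
Gen 3 (rule 89): 111001100001001
Gen 4 (rule 18): 000110010010110
Gen 5 (rule 89): 110111001000111
Gen 6 (rule 18): 000000110101000
Gen 7 (rule 89): 111110110000111
Gen 8 (rule 18): 000000001001000
Gen 9 (rule 89): 111111100100111
Gen 10 (rule 18): 000000011011000
Gen 11 (rule 89): 111111011011111
Gen 12 (rule 18): 000000000000000
Gen 13 (rule 89): 111111111111111
Gen 14 (rule 18): 000000000000000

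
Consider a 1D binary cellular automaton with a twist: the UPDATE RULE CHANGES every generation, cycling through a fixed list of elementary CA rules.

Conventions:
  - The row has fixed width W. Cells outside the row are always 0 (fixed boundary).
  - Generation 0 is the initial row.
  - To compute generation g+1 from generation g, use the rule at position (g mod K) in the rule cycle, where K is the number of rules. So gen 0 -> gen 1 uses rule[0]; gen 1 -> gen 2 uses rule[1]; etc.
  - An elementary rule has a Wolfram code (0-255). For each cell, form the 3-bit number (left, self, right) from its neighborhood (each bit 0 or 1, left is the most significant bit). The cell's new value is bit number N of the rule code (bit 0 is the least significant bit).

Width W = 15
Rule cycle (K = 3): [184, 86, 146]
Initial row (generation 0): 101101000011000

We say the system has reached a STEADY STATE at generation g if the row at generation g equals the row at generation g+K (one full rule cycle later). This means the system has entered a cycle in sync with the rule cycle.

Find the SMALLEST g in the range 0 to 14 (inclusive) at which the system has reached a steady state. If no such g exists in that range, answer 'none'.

Gen 0: 101101000011000
Gen 1 (rule 184): 011010100010100
Gen 2 (rule 86): 101010110110110
Gen 3 (rule 146): 000000000000001
Gen 4 (rule 184): 000000000000000
Gen 5 (rule 86): 000000000000000
Gen 6 (rule 146): 000000000000000
Gen 7 (rule 184): 000000000000000
Gen 8 (rule 86): 000000000000000
Gen 9 (rule 146): 000000000000000
Gen 10 (rule 184): 000000000000000
Gen 11 (rule 86): 000000000000000
Gen 12 (rule 146): 000000000000000
Gen 13 (rule 184): 000000000000000
Gen 14 (rule 86): 000000000000000
Gen 15 (rule 146): 000000000000000
Gen 16 (rule 184): 000000000000000
Gen 17 (rule 86): 000000000000000

Answer: 4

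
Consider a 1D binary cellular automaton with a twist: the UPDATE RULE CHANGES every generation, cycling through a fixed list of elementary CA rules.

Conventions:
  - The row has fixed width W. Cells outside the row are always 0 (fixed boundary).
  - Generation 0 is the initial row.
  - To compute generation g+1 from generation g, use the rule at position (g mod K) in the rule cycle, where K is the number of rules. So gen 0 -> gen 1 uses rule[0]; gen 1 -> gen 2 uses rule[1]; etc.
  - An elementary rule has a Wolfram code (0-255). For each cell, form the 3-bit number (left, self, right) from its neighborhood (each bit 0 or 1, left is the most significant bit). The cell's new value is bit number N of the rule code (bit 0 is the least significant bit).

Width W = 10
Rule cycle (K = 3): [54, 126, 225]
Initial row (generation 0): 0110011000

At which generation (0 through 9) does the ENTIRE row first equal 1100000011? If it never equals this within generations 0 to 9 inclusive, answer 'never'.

Answer: 5

Derivation:
Gen 0: 0110011000
Gen 1 (rule 54): 1001100100
Gen 2 (rule 126): 1111111110
Gen 3 (rule 225): 0111111110
Gen 4 (rule 54): 1000000001
Gen 5 (rule 126): 1100000011
Gen 6 (rule 225): 0101111001
Gen 7 (rule 54): 1110000111
Gen 8 (rule 126): 1011001101
Gen 9 (rule 225): 0101000110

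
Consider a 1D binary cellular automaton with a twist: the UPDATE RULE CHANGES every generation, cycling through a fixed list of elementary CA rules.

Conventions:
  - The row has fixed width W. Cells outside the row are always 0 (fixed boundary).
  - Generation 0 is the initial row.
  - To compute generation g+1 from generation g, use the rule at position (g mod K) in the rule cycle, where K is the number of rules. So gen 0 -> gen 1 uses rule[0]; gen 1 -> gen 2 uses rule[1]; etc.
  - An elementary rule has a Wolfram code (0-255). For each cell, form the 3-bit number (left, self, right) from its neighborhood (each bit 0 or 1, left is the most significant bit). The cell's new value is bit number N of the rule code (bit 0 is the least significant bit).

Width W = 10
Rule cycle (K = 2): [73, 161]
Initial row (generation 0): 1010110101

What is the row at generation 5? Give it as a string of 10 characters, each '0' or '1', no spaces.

Answer: 0000000000

Derivation:
Gen 0: 1010110101
Gen 1 (rule 73): 0000110000
Gen 2 (rule 161): 1110000111
Gen 3 (rule 73): 1010110101
Gen 4 (rule 161): 0101001010
Gen 5 (rule 73): 0000000000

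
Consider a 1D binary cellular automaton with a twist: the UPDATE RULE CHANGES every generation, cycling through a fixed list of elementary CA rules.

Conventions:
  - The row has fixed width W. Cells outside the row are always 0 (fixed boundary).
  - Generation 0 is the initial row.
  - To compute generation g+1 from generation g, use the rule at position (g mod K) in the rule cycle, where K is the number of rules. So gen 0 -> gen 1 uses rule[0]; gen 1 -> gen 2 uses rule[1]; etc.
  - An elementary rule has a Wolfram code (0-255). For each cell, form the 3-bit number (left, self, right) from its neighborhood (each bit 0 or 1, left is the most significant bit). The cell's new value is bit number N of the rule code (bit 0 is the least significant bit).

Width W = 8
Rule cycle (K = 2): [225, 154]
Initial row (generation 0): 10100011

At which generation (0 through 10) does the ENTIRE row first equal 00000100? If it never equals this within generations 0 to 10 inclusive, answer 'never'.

Gen 0: 10100011
Gen 1 (rule 225): 01001001
Gen 2 (rule 154): 10110110
Gen 3 (rule 225): 01011010
Gen 4 (rule 154): 10010001
Gen 5 (rule 225): 00000100
Gen 6 (rule 154): 00001010
Gen 7 (rule 225): 11100100
Gen 8 (rule 154): 11011010
Gen 9 (rule 225): 01101100
Gen 10 (rule 154): 11001010

Answer: 5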